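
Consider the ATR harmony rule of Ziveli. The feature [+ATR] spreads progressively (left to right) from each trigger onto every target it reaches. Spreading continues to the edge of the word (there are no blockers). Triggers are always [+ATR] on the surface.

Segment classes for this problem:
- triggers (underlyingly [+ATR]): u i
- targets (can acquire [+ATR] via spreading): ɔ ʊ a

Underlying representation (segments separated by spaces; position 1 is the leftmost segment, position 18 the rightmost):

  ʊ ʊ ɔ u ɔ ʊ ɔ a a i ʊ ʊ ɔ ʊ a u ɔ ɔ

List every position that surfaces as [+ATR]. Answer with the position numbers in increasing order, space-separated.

From /u/ at 4 rightward: 5 /ɔ/ → [+ATR]; 6 /ʊ/ → [+ATR]; 7 /ɔ/ → [+ATR]; 8 /a/ → [+ATR]; 9 /a/ → [+ATR]; 10 /i/ is itself a trigger — this domain ends here.
From /i/ at 10 rightward: 11 /ʊ/ → [+ATR]; 12 /ʊ/ → [+ATR]; 13 /ɔ/ → [+ATR]; 14 /ʊ/ → [+ATR]; 15 /a/ → [+ATR]; 16 /u/ is itself a trigger — this domain ends here.
From /u/ at 16 rightward: 17 /ɔ/ → [+ATR]; 18 /ɔ/ → [+ATR]; word edge.
Targets with no active source: positions 1 2 3 stay [-ATR].

4 5 6 7 8 9 10 11 12 13 14 15 16 17 18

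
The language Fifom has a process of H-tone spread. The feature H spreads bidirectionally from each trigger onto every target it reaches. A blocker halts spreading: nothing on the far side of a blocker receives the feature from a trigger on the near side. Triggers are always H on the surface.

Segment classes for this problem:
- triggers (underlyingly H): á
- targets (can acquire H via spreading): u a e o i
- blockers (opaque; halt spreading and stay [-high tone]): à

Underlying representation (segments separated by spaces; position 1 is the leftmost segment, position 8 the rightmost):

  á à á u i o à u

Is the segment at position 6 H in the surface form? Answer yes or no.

yes

From /á/ at 1 rightward: 2 /à/ blocks.
From /á/ at 1 leftward: word edge.
From /á/ at 3 rightward: 4 /u/ → H; 5 /i/ → H; 6 /o/ → H; 7 /à/ blocks.
From /á/ at 3 leftward: 2 /à/ blocks.
Target with no active source: position 8 stays [-high tone].
H positions on the surface: 1 3 4 5 6.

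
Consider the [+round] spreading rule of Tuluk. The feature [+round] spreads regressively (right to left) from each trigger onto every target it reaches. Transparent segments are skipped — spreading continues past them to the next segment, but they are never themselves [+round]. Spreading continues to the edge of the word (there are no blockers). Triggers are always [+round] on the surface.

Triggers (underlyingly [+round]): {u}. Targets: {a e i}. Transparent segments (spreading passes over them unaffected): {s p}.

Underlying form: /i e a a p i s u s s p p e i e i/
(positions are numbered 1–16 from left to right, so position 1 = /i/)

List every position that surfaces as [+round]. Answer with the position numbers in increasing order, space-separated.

From /u/ at 8 leftward: 7 /s/ transparent; 6 /i/ → [+round]; 5 /p/ transparent; 4 /a/ → [+round]; 3 /a/ → [+round]; 2 /e/ → [+round]; 1 /i/ → [+round]; word edge.
Targets with no active source: positions 13 14 15 16 stay [-round].

1 2 3 4 6 8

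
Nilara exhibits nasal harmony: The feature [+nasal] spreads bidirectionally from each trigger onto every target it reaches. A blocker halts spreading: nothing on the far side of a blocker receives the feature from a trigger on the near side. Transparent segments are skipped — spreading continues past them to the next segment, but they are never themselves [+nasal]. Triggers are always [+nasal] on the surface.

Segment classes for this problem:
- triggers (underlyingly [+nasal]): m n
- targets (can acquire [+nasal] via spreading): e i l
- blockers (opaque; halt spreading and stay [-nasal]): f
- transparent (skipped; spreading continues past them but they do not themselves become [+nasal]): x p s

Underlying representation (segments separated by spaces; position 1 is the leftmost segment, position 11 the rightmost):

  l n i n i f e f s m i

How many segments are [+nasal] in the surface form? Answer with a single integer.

7

From /n/ at 2 rightward: 3 /i/ → [+nasal]; 4 /n/ is itself a trigger — this domain ends here.
From /n/ at 2 leftward: 1 /l/ → [+nasal]; word edge.
From /n/ at 4 rightward: 5 /i/ → [+nasal]; 6 /f/ blocks.
From /n/ at 4 leftward: 3 /i/ → [+nasal]; 2 /n/ is itself a trigger — this domain ends here.
From /m/ at 10 rightward: 11 /i/ → [+nasal]; word edge.
From /m/ at 10 leftward: 9 /s/ transparent; 8 /f/ blocks.
Target with no active source: position 7 stays [-nasal].
[+nasal] positions on the surface: 1 2 3 4 5 10 11.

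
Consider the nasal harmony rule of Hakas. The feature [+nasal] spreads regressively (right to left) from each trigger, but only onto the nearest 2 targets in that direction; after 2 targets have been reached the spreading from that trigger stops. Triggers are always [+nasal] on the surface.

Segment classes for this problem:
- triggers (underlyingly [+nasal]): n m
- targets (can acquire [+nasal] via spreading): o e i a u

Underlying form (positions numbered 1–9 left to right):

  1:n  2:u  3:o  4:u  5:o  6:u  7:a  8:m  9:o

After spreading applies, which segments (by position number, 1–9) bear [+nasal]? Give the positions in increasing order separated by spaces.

1 6 7 8

From /n/ at 1 leftward: word edge.
From /m/ at 8 leftward: 7 /a/ → [+nasal]; 6 /u/ → [+nasal]; bound reached.
Targets with no active source: positions 2 3 4 5 9 stay [-nasal].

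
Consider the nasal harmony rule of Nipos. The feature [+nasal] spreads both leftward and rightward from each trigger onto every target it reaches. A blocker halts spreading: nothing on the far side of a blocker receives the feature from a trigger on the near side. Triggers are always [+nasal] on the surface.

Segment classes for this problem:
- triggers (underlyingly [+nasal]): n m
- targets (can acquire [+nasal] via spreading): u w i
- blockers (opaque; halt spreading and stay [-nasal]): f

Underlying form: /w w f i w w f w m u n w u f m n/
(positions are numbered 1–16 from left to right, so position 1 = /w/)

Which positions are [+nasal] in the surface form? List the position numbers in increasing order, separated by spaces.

8 9 10 11 12 13 15 16

From /m/ at 9 rightward: 10 /u/ → [+nasal]; 11 /n/ is itself a trigger — this domain ends here.
From /m/ at 9 leftward: 8 /w/ → [+nasal]; 7 /f/ blocks.
From /n/ at 11 rightward: 12 /w/ → [+nasal]; 13 /u/ → [+nasal]; 14 /f/ blocks.
From /n/ at 11 leftward: 10 /u/ → [+nasal]; 9 /m/ is itself a trigger — this domain ends here.
From /m/ at 15 rightward: 16 /n/ is itself a trigger — this domain ends here.
From /m/ at 15 leftward: 14 /f/ blocks.
From /n/ at 16 rightward: word edge.
From /n/ at 16 leftward: 15 /m/ is itself a trigger — this domain ends here.
Targets with no active source: positions 1 2 4 5 6 stay [-nasal].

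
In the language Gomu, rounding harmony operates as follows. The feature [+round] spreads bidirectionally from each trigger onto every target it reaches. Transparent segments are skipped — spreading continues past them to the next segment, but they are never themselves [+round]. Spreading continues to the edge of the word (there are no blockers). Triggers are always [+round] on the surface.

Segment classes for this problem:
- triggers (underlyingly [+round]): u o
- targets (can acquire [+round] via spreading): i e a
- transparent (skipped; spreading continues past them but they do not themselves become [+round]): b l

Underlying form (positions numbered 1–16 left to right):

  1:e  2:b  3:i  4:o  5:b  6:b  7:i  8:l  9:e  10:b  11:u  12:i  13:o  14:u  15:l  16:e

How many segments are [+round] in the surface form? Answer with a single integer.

10

From /o/ at 4 rightward: 5 /b/ transparent; 6 /b/ transparent; 7 /i/ → [+round]; 8 /l/ transparent; 9 /e/ → [+round]; 10 /b/ transparent; 11 /u/ is itself a trigger — this domain ends here.
From /o/ at 4 leftward: 3 /i/ → [+round]; 2 /b/ transparent; 1 /e/ → [+round]; word edge.
From /u/ at 11 rightward: 12 /i/ → [+round]; 13 /o/ is itself a trigger — this domain ends here.
From /u/ at 11 leftward: 10 /b/ transparent; 9 /e/ → [+round]; 8 /l/ transparent; 7 /i/ → [+round]; 6 /b/ transparent; 5 /b/ transparent; 4 /o/ is itself a trigger — this domain ends here.
From /o/ at 13 rightward: 14 /u/ is itself a trigger — this domain ends here.
From /o/ at 13 leftward: 12 /i/ → [+round]; 11 /u/ is itself a trigger — this domain ends here.
From /u/ at 14 rightward: 15 /l/ transparent; 16 /e/ → [+round]; word edge.
From /u/ at 14 leftward: 13 /o/ is itself a trigger — this domain ends here.
[+round] positions on the surface: 1 3 4 7 9 11 12 13 14 16.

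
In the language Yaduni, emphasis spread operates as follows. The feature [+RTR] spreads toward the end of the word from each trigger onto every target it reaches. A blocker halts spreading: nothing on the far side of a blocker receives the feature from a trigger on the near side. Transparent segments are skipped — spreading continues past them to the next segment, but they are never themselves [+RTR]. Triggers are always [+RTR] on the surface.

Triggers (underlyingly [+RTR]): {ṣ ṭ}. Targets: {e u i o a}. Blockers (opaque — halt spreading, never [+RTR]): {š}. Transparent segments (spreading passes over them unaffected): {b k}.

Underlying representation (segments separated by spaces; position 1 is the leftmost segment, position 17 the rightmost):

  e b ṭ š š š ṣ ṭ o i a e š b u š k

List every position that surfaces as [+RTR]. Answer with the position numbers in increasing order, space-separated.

3 7 8 9 10 11 12

From /ṭ/ at 3 rightward: 4 /š/ blocks.
From /ṣ/ at 7 rightward: 8 /ṭ/ is itself a trigger — this domain ends here.
From /ṭ/ at 8 rightward: 9 /o/ → [+RTR]; 10 /i/ → [+RTR]; 11 /a/ → [+RTR]; 12 /e/ → [+RTR]; 13 /š/ blocks.
Targets with no active source: positions 1 15 stay [-emphatic].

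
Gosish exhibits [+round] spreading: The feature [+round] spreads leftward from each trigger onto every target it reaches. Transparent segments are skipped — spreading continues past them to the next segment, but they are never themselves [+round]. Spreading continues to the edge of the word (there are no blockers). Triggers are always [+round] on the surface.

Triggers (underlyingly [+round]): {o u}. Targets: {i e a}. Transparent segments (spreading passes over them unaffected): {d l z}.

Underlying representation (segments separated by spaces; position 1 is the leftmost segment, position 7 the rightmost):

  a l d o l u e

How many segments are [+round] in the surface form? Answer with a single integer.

3

From /o/ at 4 leftward: 3 /d/ transparent; 2 /l/ transparent; 1 /a/ → [+round]; word edge.
From /u/ at 6 leftward: 5 /l/ transparent; 4 /o/ is itself a trigger — this domain ends here.
Target with no active source: position 7 stays [-round].
[+round] positions on the surface: 1 4 6.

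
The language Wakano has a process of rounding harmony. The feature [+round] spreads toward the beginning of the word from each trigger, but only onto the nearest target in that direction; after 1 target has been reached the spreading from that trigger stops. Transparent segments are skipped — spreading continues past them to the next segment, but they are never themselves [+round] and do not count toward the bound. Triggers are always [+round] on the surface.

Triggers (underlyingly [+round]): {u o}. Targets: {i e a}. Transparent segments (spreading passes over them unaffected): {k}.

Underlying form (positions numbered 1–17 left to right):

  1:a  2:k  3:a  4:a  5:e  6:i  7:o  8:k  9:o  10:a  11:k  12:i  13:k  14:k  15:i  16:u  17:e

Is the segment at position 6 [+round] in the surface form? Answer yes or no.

From /o/ at 7 leftward: 6 /i/ → [+round]; bound reached.
From /o/ at 9 leftward: 8 /k/ transparent; 7 /o/ is itself a trigger — this domain ends here.
From /u/ at 16 leftward: 15 /i/ → [+round]; bound reached.
Targets with no active source: positions 1 3 4 5 10 12 17 stay [-round].
[+round] positions on the surface: 6 7 9 15 16.

yes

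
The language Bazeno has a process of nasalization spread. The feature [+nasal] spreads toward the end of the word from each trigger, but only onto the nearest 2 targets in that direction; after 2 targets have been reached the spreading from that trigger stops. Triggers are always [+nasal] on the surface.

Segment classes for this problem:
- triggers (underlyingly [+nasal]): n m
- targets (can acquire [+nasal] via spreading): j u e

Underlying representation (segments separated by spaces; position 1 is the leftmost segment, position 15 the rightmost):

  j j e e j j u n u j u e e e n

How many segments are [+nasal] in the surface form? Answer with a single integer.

4

From /n/ at 8 rightward: 9 /u/ → [+nasal]; 10 /j/ → [+nasal]; bound reached.
From /n/ at 15 rightward: word edge.
Targets with no active source: positions 1 2 3 4 5 6 7 11 12 13 14 stay [-nasal].
[+nasal] positions on the surface: 8 9 10 15.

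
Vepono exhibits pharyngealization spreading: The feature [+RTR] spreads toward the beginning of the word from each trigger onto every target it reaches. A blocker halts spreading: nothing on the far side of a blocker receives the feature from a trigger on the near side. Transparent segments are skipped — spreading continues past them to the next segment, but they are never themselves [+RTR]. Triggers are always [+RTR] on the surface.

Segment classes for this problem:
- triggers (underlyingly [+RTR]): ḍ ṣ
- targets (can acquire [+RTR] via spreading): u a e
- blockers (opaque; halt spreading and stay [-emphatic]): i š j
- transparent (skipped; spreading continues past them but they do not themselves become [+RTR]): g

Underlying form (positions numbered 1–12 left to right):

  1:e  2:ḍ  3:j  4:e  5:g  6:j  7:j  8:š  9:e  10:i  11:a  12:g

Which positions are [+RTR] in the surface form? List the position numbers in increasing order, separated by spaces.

1 2

From /ḍ/ at 2 leftward: 1 /e/ → [+RTR]; word edge.
Targets with no active source: positions 4 9 11 stay [-emphatic].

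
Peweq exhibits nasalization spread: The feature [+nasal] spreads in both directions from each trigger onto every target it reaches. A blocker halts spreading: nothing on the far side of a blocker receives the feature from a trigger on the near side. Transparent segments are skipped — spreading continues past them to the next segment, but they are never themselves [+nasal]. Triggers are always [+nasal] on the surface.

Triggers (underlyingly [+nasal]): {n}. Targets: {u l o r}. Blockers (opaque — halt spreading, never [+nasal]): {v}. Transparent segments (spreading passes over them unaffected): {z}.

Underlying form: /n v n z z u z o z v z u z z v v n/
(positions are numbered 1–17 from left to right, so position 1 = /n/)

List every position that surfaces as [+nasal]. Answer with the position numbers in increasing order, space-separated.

From /n/ at 1 rightward: 2 /v/ blocks.
From /n/ at 1 leftward: word edge.
From /n/ at 3 rightward: 4 /z/ transparent; 5 /z/ transparent; 6 /u/ → [+nasal]; 7 /z/ transparent; 8 /o/ → [+nasal]; 9 /z/ transparent; 10 /v/ blocks.
From /n/ at 3 leftward: 2 /v/ blocks.
From /n/ at 17 rightward: word edge.
From /n/ at 17 leftward: 16 /v/ blocks.
Target with no active source: position 12 stays [-nasal].

1 3 6 8 17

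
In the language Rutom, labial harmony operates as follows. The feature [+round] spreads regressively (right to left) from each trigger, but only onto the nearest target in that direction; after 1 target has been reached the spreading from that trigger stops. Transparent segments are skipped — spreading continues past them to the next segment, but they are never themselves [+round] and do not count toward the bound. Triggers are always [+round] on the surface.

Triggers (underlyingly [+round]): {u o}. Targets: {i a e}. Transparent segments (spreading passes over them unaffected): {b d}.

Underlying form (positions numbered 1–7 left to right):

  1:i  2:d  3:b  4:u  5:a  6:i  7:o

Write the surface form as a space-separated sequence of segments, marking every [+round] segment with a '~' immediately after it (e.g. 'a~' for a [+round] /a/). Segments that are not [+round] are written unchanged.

i~ d b u~ a i~ o~

From /u/ at 4 leftward: 3 /b/ transparent; 2 /d/ transparent; 1 /i/ → [+round]; bound reached.
From /o/ at 7 leftward: 6 /i/ → [+round]; bound reached.
Target with no active source: position 5 stays [-round].
[+round] positions on the surface: 1 4 6 7.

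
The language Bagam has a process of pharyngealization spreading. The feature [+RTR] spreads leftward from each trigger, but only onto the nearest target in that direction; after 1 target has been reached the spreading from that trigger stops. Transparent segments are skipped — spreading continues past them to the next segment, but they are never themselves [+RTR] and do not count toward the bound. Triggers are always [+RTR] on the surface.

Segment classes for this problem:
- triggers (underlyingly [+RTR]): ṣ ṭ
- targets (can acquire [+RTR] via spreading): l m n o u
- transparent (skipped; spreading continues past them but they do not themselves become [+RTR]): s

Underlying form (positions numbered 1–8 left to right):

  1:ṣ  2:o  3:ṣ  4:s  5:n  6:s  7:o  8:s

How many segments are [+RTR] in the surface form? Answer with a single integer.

3

From /ṣ/ at 1 leftward: word edge.
From /ṣ/ at 3 leftward: 2 /o/ → [+RTR]; bound reached.
Targets with no active source: positions 5 7 stay [-emphatic].
[+RTR] positions on the surface: 1 2 3.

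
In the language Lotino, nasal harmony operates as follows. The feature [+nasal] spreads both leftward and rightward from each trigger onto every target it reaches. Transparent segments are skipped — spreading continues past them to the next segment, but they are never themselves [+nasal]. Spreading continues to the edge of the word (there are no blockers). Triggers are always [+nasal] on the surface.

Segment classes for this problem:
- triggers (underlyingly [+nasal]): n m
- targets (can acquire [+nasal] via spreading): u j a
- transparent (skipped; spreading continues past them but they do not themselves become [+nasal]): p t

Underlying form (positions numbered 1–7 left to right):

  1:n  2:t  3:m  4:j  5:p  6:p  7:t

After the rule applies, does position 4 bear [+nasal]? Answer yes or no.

yes

From /n/ at 1 rightward: 2 /t/ transparent; 3 /m/ is itself a trigger — this domain ends here.
From /n/ at 1 leftward: word edge.
From /m/ at 3 rightward: 4 /j/ → [+nasal]; 5 /p/ transparent; 6 /p/ transparent; 7 /t/ transparent; word edge.
From /m/ at 3 leftward: 2 /t/ transparent; 1 /n/ is itself a trigger — this domain ends here.
[+nasal] positions on the surface: 1 3 4.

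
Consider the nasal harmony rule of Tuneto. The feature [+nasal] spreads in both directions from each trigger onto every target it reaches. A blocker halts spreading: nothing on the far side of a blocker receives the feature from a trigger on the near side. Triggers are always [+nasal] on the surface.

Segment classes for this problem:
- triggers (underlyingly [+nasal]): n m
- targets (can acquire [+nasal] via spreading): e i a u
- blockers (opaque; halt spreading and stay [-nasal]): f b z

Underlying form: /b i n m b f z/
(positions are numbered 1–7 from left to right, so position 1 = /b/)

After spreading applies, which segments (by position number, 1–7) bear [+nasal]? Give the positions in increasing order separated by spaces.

From /n/ at 3 rightward: 4 /m/ is itself a trigger — this domain ends here.
From /n/ at 3 leftward: 2 /i/ → [+nasal]; 1 /b/ blocks.
From /m/ at 4 rightward: 5 /b/ blocks.
From /m/ at 4 leftward: 3 /n/ is itself a trigger — this domain ends here.

2 3 4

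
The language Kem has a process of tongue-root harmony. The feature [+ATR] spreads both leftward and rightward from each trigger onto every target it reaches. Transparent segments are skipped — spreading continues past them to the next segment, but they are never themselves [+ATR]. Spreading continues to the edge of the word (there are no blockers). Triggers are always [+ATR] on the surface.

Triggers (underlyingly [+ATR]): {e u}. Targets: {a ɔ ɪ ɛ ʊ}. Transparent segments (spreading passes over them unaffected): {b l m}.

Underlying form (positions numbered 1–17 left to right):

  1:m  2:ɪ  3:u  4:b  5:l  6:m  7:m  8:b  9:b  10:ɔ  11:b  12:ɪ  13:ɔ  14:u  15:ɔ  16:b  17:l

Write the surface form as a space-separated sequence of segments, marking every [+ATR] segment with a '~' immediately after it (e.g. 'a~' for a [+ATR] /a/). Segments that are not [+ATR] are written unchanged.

From /u/ at 3 rightward: 4 /b/ transparent; 5 /l/ transparent; 6 /m/ transparent; 7 /m/ transparent; 8 /b/ transparent; 9 /b/ transparent; 10 /ɔ/ → [+ATR]; 11 /b/ transparent; 12 /ɪ/ → [+ATR]; 13 /ɔ/ → [+ATR]; 14 /u/ is itself a trigger — this domain ends here.
From /u/ at 3 leftward: 2 /ɪ/ → [+ATR]; 1 /m/ transparent; word edge.
From /u/ at 14 rightward: 15 /ɔ/ → [+ATR]; 16 /b/ transparent; 17 /l/ transparent; word edge.
From /u/ at 14 leftward: 13 /ɔ/ → [+ATR]; 12 /ɪ/ → [+ATR]; 11 /b/ transparent; 10 /ɔ/ → [+ATR]; 9 /b/ transparent; 8 /b/ transparent; 7 /m/ transparent; 6 /m/ transparent; 5 /l/ transparent; 4 /b/ transparent; 3 /u/ is itself a trigger — this domain ends here.
[+ATR] positions on the surface: 2 3 10 12 13 14 15.

m ɪ~ u~ b l m m b b ɔ~ b ɪ~ ɔ~ u~ ɔ~ b l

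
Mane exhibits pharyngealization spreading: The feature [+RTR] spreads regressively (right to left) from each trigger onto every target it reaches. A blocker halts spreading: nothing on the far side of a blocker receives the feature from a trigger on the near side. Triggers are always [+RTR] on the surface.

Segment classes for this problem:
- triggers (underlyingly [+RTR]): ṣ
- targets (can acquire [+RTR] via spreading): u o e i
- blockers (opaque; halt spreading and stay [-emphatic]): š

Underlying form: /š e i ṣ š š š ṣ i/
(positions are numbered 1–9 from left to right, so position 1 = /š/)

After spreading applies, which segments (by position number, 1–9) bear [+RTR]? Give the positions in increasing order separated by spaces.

2 3 4 8

From /ṣ/ at 4 leftward: 3 /i/ → [+RTR]; 2 /e/ → [+RTR]; 1 /š/ blocks.
From /ṣ/ at 8 leftward: 7 /š/ blocks.
Target with no active source: position 9 stays [-emphatic].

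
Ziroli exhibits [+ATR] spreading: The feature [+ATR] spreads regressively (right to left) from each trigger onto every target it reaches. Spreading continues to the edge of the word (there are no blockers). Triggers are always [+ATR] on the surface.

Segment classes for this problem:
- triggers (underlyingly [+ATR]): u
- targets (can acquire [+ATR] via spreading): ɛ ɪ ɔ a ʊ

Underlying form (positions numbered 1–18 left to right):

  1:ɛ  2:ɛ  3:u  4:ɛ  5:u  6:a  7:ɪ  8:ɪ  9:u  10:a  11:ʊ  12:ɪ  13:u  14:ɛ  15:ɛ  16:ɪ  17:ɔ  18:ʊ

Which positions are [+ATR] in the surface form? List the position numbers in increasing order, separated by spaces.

From /u/ at 3 leftward: 2 /ɛ/ → [+ATR]; 1 /ɛ/ → [+ATR]; word edge.
From /u/ at 5 leftward: 4 /ɛ/ → [+ATR]; 3 /u/ is itself a trigger — this domain ends here.
From /u/ at 9 leftward: 8 /ɪ/ → [+ATR]; 7 /ɪ/ → [+ATR]; 6 /a/ → [+ATR]; 5 /u/ is itself a trigger — this domain ends here.
From /u/ at 13 leftward: 12 /ɪ/ → [+ATR]; 11 /ʊ/ → [+ATR]; 10 /a/ → [+ATR]; 9 /u/ is itself a trigger — this domain ends here.
Targets with no active source: positions 14 15 16 17 18 stay [-ATR].

1 2 3 4 5 6 7 8 9 10 11 12 13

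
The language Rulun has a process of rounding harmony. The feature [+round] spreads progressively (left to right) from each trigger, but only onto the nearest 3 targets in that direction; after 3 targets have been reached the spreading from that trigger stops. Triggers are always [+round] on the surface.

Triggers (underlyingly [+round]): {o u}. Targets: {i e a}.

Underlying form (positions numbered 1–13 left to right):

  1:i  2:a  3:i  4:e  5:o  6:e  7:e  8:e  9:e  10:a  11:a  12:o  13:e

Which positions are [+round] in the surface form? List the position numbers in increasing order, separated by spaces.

5 6 7 8 12 13

From /o/ at 5 rightward: 6 /e/ → [+round]; 7 /e/ → [+round]; 8 /e/ → [+round]; bound reached.
From /o/ at 12 rightward: 13 /e/ → [+round]; word edge.
Targets with no active source: positions 1 2 3 4 9 10 11 stay [-round].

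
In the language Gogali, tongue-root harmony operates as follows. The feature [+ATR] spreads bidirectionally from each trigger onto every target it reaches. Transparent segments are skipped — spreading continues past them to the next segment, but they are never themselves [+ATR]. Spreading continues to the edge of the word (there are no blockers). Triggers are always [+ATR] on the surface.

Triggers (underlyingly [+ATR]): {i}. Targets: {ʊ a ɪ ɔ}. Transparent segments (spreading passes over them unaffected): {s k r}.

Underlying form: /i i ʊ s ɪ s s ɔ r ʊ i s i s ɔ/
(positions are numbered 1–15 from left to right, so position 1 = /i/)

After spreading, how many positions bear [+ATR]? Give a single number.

9

From /i/ at 1 rightward: 2 /i/ is itself a trigger — this domain ends here.
From /i/ at 1 leftward: word edge.
From /i/ at 2 rightward: 3 /ʊ/ → [+ATR]; 4 /s/ transparent; 5 /ɪ/ → [+ATR]; 6 /s/ transparent; 7 /s/ transparent; 8 /ɔ/ → [+ATR]; 9 /r/ transparent; 10 /ʊ/ → [+ATR]; 11 /i/ is itself a trigger — this domain ends here.
From /i/ at 2 leftward: 1 /i/ is itself a trigger — this domain ends here.
From /i/ at 11 rightward: 12 /s/ transparent; 13 /i/ is itself a trigger — this domain ends here.
From /i/ at 11 leftward: 10 /ʊ/ → [+ATR]; 9 /r/ transparent; 8 /ɔ/ → [+ATR]; 7 /s/ transparent; 6 /s/ transparent; 5 /ɪ/ → [+ATR]; 4 /s/ transparent; 3 /ʊ/ → [+ATR]; 2 /i/ is itself a trigger — this domain ends here.
From /i/ at 13 rightward: 14 /s/ transparent; 15 /ɔ/ → [+ATR]; word edge.
From /i/ at 13 leftward: 12 /s/ transparent; 11 /i/ is itself a trigger — this domain ends here.
[+ATR] positions on the surface: 1 2 3 5 8 10 11 13 15.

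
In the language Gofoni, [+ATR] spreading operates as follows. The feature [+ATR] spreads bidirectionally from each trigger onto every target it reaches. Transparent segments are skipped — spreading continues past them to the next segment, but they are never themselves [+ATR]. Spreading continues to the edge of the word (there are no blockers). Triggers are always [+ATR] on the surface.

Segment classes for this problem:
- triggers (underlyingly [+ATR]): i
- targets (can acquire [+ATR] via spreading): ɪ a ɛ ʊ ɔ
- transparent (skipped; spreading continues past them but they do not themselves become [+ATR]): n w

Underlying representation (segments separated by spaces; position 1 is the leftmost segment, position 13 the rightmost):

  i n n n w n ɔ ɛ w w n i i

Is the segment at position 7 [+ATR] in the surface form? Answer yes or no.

yes

From /i/ at 1 rightward: 2 /n/ transparent; 3 /n/ transparent; 4 /n/ transparent; 5 /w/ transparent; 6 /n/ transparent; 7 /ɔ/ → [+ATR]; 8 /ɛ/ → [+ATR]; 9 /w/ transparent; 10 /w/ transparent; 11 /n/ transparent; 12 /i/ is itself a trigger — this domain ends here.
From /i/ at 1 leftward: word edge.
From /i/ at 12 rightward: 13 /i/ is itself a trigger — this domain ends here.
From /i/ at 12 leftward: 11 /n/ transparent; 10 /w/ transparent; 9 /w/ transparent; 8 /ɛ/ → [+ATR]; 7 /ɔ/ → [+ATR]; 6 /n/ transparent; 5 /w/ transparent; 4 /n/ transparent; 3 /n/ transparent; 2 /n/ transparent; 1 /i/ is itself a trigger — this domain ends here.
From /i/ at 13 rightward: word edge.
From /i/ at 13 leftward: 12 /i/ is itself a trigger — this domain ends here.
[+ATR] positions on the surface: 1 7 8 12 13.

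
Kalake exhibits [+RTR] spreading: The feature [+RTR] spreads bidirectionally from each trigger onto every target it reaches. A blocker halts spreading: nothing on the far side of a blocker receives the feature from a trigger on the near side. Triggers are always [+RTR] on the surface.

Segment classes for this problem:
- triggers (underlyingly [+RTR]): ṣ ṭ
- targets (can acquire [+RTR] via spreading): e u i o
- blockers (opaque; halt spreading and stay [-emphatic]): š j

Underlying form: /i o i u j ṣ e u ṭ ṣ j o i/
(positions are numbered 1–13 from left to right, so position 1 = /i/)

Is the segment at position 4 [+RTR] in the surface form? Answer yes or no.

From /ṣ/ at 6 rightward: 7 /e/ → [+RTR]; 8 /u/ → [+RTR]; 9 /ṭ/ is itself a trigger — this domain ends here.
From /ṣ/ at 6 leftward: 5 /j/ blocks.
From /ṭ/ at 9 rightward: 10 /ṣ/ is itself a trigger — this domain ends here.
From /ṭ/ at 9 leftward: 8 /u/ → [+RTR]; 7 /e/ → [+RTR]; 6 /ṣ/ is itself a trigger — this domain ends here.
From /ṣ/ at 10 rightward: 11 /j/ blocks.
From /ṣ/ at 10 leftward: 9 /ṭ/ is itself a trigger — this domain ends here.
Targets with no active source: positions 1 2 3 4 12 13 stay [-emphatic].
[+RTR] positions on the surface: 6 7 8 9 10.

no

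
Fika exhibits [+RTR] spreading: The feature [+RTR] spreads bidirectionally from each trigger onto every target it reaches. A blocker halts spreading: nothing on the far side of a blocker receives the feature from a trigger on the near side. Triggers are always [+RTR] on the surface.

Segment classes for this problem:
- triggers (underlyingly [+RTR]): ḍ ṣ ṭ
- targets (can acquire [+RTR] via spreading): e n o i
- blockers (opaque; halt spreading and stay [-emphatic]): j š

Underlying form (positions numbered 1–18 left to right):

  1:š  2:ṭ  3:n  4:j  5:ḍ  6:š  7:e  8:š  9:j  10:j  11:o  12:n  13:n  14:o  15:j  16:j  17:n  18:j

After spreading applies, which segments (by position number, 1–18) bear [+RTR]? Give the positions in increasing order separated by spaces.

From /ṭ/ at 2 rightward: 3 /n/ → [+RTR]; 4 /j/ blocks.
From /ṭ/ at 2 leftward: 1 /š/ blocks.
From /ḍ/ at 5 rightward: 6 /š/ blocks.
From /ḍ/ at 5 leftward: 4 /j/ blocks.
Targets with no active source: positions 7 11 12 13 14 17 stay [-emphatic].

2 3 5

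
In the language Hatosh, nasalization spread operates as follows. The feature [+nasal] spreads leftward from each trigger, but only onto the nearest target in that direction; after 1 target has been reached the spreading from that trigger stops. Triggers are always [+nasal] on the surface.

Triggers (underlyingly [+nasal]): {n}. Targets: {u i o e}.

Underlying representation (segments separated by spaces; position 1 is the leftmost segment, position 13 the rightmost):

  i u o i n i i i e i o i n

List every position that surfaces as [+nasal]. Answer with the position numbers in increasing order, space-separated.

From /n/ at 5 leftward: 4 /i/ → [+nasal]; bound reached.
From /n/ at 13 leftward: 12 /i/ → [+nasal]; bound reached.
Targets with no active source: positions 1 2 3 6 7 8 9 10 11 stay [-nasal].

4 5 12 13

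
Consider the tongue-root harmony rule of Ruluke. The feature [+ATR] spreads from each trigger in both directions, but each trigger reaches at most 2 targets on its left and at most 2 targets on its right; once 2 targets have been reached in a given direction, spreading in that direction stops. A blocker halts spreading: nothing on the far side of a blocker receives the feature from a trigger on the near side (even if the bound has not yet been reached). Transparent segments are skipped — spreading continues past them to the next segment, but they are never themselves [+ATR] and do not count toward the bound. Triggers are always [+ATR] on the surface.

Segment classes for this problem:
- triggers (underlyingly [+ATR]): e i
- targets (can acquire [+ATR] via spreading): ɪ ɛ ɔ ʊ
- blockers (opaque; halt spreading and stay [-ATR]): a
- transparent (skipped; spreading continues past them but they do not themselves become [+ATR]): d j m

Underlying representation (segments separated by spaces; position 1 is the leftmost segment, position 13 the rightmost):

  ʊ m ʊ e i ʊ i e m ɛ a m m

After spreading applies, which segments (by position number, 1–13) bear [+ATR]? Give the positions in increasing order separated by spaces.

1 3 4 5 6 7 8 10

From /e/ at 4 rightward: 5 /i/ is itself a trigger — this domain ends here.
From /e/ at 4 leftward: 3 /ʊ/ → [+ATR]; 2 /m/ transparent; 1 /ʊ/ → [+ATR]; bound reached.
From /i/ at 5 rightward: 6 /ʊ/ → [+ATR]; 7 /i/ is itself a trigger — this domain ends here.
From /i/ at 5 leftward: 4 /e/ is itself a trigger — this domain ends here.
From /i/ at 7 rightward: 8 /e/ is itself a trigger — this domain ends here.
From /i/ at 7 leftward: 6 /ʊ/ → [+ATR]; 5 /i/ is itself a trigger — this domain ends here.
From /e/ at 8 rightward: 9 /m/ transparent; 10 /ɛ/ → [+ATR]; 11 /a/ blocks.
From /e/ at 8 leftward: 7 /i/ is itself a trigger — this domain ends here.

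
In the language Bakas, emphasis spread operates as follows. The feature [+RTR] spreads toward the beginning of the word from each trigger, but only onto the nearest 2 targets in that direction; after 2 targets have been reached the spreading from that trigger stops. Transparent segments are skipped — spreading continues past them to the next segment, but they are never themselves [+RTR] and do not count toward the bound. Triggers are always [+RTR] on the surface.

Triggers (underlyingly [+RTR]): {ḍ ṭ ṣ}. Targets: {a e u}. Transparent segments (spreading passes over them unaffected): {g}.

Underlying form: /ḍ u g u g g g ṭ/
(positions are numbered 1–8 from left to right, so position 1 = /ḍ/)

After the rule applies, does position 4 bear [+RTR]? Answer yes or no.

From /ḍ/ at 1 leftward: word edge.
From /ṭ/ at 8 leftward: 7 /g/ transparent; 6 /g/ transparent; 5 /g/ transparent; 4 /u/ → [+RTR]; 3 /g/ transparent; 2 /u/ → [+RTR]; bound reached.
[+RTR] positions on the surface: 1 2 4 8.

yes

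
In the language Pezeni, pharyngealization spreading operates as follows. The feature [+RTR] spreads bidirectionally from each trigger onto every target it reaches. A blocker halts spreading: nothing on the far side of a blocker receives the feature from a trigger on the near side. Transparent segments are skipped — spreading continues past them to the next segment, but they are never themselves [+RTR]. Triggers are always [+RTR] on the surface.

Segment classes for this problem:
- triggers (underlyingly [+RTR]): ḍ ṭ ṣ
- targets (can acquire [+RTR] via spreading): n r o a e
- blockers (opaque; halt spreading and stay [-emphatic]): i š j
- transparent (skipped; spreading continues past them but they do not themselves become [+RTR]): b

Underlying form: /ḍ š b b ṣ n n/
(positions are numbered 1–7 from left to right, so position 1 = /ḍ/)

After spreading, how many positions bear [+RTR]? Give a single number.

4

From /ḍ/ at 1 rightward: 2 /š/ blocks.
From /ḍ/ at 1 leftward: word edge.
From /ṣ/ at 5 rightward: 6 /n/ → [+RTR]; 7 /n/ → [+RTR]; word edge.
From /ṣ/ at 5 leftward: 4 /b/ transparent; 3 /b/ transparent; 2 /š/ blocks.
[+RTR] positions on the surface: 1 5 6 7.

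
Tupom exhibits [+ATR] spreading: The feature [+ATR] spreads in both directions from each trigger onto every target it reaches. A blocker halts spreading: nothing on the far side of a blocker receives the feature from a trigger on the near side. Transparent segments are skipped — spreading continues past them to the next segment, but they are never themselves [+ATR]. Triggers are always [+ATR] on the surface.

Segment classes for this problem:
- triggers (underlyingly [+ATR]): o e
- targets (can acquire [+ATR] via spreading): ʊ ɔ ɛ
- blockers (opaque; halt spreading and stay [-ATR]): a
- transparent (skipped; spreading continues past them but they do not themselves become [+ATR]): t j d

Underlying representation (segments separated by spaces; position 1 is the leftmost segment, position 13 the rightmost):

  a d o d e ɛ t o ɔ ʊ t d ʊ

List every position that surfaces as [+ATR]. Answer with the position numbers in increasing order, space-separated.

3 5 6 8 9 10 13

From /o/ at 3 rightward: 4 /d/ transparent; 5 /e/ is itself a trigger — this domain ends here.
From /o/ at 3 leftward: 2 /d/ transparent; 1 /a/ blocks.
From /e/ at 5 rightward: 6 /ɛ/ → [+ATR]; 7 /t/ transparent; 8 /o/ is itself a trigger — this domain ends here.
From /e/ at 5 leftward: 4 /d/ transparent; 3 /o/ is itself a trigger — this domain ends here.
From /o/ at 8 rightward: 9 /ɔ/ → [+ATR]; 10 /ʊ/ → [+ATR]; 11 /t/ transparent; 12 /d/ transparent; 13 /ʊ/ → [+ATR]; word edge.
From /o/ at 8 leftward: 7 /t/ transparent; 6 /ɛ/ → [+ATR]; 5 /e/ is itself a trigger — this domain ends here.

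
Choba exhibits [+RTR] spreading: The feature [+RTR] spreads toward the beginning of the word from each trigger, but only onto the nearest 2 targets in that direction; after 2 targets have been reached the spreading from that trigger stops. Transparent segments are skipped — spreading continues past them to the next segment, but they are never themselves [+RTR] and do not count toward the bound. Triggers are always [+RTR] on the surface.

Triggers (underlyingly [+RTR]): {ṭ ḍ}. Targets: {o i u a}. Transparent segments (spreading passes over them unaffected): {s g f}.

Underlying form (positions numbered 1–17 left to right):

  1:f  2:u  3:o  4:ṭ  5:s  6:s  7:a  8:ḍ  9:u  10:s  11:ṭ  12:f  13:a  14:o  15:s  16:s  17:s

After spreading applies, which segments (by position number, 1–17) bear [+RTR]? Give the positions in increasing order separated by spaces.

2 3 4 7 8 9 11

From /ṭ/ at 4 leftward: 3 /o/ → [+RTR]; 2 /u/ → [+RTR]; bound reached.
From /ḍ/ at 8 leftward: 7 /a/ → [+RTR]; 6 /s/ transparent; 5 /s/ transparent; 4 /ṭ/ is itself a trigger — this domain ends here.
From /ṭ/ at 11 leftward: 10 /s/ transparent; 9 /u/ → [+RTR]; 8 /ḍ/ is itself a trigger — this domain ends here.
Targets with no active source: positions 13 14 stay [-emphatic].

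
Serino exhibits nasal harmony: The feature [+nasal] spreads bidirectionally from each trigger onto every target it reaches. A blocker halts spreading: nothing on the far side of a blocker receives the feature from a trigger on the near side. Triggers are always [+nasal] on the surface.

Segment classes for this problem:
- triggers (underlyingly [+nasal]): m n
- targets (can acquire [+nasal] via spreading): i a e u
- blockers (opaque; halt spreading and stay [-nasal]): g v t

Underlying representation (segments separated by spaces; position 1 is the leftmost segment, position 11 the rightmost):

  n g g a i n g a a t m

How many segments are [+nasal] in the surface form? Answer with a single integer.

5

From /n/ at 1 rightward: 2 /g/ blocks.
From /n/ at 1 leftward: word edge.
From /n/ at 6 rightward: 7 /g/ blocks.
From /n/ at 6 leftward: 5 /i/ → [+nasal]; 4 /a/ → [+nasal]; 3 /g/ blocks.
From /m/ at 11 rightward: word edge.
From /m/ at 11 leftward: 10 /t/ blocks.
Targets with no active source: positions 8 9 stay [-nasal].
[+nasal] positions on the surface: 1 4 5 6 11.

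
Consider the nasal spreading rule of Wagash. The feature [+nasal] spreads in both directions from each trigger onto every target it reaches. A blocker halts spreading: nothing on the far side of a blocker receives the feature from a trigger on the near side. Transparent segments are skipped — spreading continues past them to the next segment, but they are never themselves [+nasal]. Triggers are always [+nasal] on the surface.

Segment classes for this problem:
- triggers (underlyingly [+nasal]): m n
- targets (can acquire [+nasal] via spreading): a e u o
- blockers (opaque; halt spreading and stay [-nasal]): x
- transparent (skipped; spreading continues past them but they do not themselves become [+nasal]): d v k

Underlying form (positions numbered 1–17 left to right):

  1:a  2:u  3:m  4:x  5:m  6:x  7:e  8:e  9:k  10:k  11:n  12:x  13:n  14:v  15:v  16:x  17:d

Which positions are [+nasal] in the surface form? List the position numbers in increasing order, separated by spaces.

1 2 3 5 7 8 11 13

From /m/ at 3 rightward: 4 /x/ blocks.
From /m/ at 3 leftward: 2 /u/ → [+nasal]; 1 /a/ → [+nasal]; word edge.
From /m/ at 5 rightward: 6 /x/ blocks.
From /m/ at 5 leftward: 4 /x/ blocks.
From /n/ at 11 rightward: 12 /x/ blocks.
From /n/ at 11 leftward: 10 /k/ transparent; 9 /k/ transparent; 8 /e/ → [+nasal]; 7 /e/ → [+nasal]; 6 /x/ blocks.
From /n/ at 13 rightward: 14 /v/ transparent; 15 /v/ transparent; 16 /x/ blocks.
From /n/ at 13 leftward: 12 /x/ blocks.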